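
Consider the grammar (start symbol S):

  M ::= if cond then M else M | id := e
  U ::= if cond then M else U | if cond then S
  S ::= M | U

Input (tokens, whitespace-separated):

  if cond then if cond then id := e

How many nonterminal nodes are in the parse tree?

[S [U if cond then [S [U if cond then [S [M id := e]]]]]]

6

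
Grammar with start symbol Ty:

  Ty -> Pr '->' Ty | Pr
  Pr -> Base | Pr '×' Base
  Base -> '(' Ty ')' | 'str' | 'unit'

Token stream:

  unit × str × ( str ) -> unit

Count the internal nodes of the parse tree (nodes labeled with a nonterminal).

13

[Ty [Pr [Pr [Pr [Base unit]] × [Base str]] × [Base ( [Ty [Pr [Base str]]] )]] -> [Ty [Pr [Base unit]]]]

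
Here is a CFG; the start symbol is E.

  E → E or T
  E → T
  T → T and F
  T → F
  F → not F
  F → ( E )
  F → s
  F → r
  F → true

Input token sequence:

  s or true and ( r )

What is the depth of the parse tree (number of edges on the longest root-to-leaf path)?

[E [E [T [F s]]] or [T [T [F true]] and [F ( [E [T [F r]]] )]]]

6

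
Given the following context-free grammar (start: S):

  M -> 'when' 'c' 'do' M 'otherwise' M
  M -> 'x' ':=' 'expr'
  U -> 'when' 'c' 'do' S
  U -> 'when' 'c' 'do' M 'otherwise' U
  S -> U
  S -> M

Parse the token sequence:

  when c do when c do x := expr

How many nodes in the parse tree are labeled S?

[S [U when c do [S [U when c do [S [M x := expr]]]]]]

3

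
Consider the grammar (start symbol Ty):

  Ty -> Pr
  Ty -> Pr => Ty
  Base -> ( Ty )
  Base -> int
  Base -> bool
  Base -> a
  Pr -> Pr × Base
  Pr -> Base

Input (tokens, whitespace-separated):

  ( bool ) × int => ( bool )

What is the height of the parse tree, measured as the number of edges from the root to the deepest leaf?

7

[Ty [Pr [Pr [Base ( [Ty [Pr [Base bool]]] )]] × [Base int]] => [Ty [Pr [Base ( [Ty [Pr [Base bool]]] )]]]]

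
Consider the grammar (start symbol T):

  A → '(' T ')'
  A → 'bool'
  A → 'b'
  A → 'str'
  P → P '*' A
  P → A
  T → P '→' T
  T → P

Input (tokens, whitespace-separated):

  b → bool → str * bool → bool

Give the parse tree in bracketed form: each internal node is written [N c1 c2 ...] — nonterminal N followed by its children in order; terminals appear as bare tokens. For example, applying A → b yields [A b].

T
P → T
A → T
b → T
b → P → T
b → A → T
b → bool → T
b → bool → P → T
b → bool → P * A → T
b → bool → A * A → T
b → bool → str * A → T
b → bool → str * bool → T
b → bool → str * bool → P
b → bool → str * bool → A
b → bool → str * bool → bool

[T [P [A b]] → [T [P [A bool]] → [T [P [P [A str]] * [A bool]] → [T [P [A bool]]]]]]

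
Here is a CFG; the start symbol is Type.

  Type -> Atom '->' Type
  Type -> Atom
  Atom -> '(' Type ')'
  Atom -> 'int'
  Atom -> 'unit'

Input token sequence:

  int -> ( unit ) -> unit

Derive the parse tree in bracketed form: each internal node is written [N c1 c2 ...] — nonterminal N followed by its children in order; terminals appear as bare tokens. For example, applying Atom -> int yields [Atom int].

Type
Atom -> Type
int -> Type
int -> Atom -> Type
int -> ( Type ) -> Type
int -> ( Atom ) -> Type
int -> ( unit ) -> Type
int -> ( unit ) -> Atom
int -> ( unit ) -> unit

[Type [Atom int] -> [Type [Atom ( [Type [Atom unit]] )] -> [Type [Atom unit]]]]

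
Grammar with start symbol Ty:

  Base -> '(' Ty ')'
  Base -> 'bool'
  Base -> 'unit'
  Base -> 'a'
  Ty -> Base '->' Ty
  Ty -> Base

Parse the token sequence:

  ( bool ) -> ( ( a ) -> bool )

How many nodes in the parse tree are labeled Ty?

[Ty [Base ( [Ty [Base bool]] )] -> [Ty [Base ( [Ty [Base ( [Ty [Base a]] )] -> [Ty [Base bool]]] )]]]

6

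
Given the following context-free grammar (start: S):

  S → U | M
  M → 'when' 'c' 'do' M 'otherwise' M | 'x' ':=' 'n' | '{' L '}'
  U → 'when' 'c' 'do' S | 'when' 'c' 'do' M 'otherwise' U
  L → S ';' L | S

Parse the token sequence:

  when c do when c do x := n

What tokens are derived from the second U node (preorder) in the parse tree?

when c do x := n

[S [U when c do [S [U when c do [S [M x := n]]]]]]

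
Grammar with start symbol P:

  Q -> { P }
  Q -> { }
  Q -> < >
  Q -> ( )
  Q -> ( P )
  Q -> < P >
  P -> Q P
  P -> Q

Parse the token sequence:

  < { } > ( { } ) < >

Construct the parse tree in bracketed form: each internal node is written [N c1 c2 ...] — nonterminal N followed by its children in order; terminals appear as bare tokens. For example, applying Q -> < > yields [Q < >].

[P [Q < [P [Q { }]] >] [P [Q ( [P [Q { }]] )] [P [Q < >]]]]

P
Q P
< P > P
< Q > P
< { } > P
< { } > Q P
< { } > ( P ) P
< { } > ( Q ) P
< { } > ( { } ) P
< { } > ( { } ) Q
< { } > ( { } ) < >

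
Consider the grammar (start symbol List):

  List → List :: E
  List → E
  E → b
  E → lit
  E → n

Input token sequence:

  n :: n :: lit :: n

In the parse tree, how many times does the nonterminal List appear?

[List [List [List [List [E n]] :: [E n]] :: [E lit]] :: [E n]]

4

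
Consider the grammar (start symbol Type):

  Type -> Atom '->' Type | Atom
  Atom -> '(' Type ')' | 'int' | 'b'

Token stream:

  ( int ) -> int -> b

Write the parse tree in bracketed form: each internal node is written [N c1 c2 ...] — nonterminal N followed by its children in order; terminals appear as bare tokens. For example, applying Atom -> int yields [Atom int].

[Type [Atom ( [Type [Atom int]] )] -> [Type [Atom int] -> [Type [Atom b]]]]

Type
Atom -> Type
( Type ) -> Type
( Atom ) -> Type
( int ) -> Type
( int ) -> Atom -> Type
( int ) -> int -> Type
( int ) -> int -> Atom
( int ) -> int -> b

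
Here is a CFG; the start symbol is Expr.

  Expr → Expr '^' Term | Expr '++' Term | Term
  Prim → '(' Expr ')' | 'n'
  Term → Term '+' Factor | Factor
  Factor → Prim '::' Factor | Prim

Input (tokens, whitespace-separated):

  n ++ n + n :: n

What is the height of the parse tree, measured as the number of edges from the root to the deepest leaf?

5

[Expr [Expr [Term [Factor [Prim n]]]] ++ [Term [Term [Factor [Prim n]]] + [Factor [Prim n] :: [Factor [Prim n]]]]]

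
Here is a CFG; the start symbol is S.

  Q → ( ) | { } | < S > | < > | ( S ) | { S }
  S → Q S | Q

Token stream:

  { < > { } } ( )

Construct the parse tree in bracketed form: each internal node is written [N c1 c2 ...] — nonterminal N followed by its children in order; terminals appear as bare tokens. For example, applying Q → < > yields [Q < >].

[S [Q { [S [Q < >] [S [Q { }]]] }] [S [Q ( )]]]

S
Q S
{ S } S
{ Q S } S
{ < > S } S
{ < > Q } S
{ < > { } } S
{ < > { } } Q
{ < > { } } ( )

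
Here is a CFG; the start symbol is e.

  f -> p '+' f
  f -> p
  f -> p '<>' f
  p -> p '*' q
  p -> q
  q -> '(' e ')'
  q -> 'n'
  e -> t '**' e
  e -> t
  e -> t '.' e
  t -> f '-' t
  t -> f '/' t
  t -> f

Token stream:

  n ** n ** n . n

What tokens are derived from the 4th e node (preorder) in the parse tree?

n

[e [t [f [p [q n]]]] ** [e [t [f [p [q n]]]] ** [e [t [f [p [q n]]]] . [e [t [f [p [q n]]]]]]]]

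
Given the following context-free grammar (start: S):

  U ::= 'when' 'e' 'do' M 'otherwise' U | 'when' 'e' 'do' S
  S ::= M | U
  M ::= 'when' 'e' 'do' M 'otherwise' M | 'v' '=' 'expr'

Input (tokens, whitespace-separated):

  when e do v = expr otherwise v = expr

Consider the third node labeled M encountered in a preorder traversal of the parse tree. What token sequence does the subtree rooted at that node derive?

[S [M when e do [M v = expr] otherwise [M v = expr]]]

v = expr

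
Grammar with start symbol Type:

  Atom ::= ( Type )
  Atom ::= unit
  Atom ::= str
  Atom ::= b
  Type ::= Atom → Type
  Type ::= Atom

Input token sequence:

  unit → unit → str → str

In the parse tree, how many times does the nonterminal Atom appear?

[Type [Atom unit] → [Type [Atom unit] → [Type [Atom str] → [Type [Atom str]]]]]

4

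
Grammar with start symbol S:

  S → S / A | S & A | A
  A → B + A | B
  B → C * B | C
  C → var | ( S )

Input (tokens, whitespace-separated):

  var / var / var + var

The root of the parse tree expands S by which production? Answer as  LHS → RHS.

[S [S [S [A [B [C var]]]] / [A [B [C var]]]] / [A [B [C var]] + [A [B [C var]]]]]

S → S / A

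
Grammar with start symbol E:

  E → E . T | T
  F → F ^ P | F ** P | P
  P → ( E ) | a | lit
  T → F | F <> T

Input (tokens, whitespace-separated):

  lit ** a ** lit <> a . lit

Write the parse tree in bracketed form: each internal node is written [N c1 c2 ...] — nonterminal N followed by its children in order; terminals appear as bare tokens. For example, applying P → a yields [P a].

[E [E [T [F [F [F [P lit]] ** [P a]] ** [P lit]] <> [T [F [P a]]]]] . [T [F [P lit]]]]

E
E . T
T . T
F <> T . T
F ** P <> T . T
F ** P ** P <> T . T
P ** P ** P <> T . T
lit ** P ** P <> T . T
lit ** a ** P <> T . T
lit ** a ** lit <> T . T
lit ** a ** lit <> F . T
lit ** a ** lit <> P . T
lit ** a ** lit <> a . T
lit ** a ** lit <> a . F
lit ** a ** lit <> a . P
lit ** a ** lit <> a . lit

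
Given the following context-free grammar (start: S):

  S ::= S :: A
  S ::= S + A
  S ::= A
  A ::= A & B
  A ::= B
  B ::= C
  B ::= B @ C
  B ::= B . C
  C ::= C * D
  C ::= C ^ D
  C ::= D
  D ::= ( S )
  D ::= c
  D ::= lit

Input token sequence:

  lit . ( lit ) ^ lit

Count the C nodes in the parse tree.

[S [A [B [B [C [D lit]]] . [C [C [D ( [S [A [B [C [D lit]]]]] )]] ^ [D lit]]]]]

4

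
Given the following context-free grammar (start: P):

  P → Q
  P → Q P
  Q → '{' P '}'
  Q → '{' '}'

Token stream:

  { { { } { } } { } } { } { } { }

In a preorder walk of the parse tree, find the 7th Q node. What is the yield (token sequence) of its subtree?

{ }

[P [Q { [P [Q { [P [Q { }] [P [Q { }]]] }] [P [Q { }]]] }] [P [Q { }] [P [Q { }] [P [Q { }]]]]]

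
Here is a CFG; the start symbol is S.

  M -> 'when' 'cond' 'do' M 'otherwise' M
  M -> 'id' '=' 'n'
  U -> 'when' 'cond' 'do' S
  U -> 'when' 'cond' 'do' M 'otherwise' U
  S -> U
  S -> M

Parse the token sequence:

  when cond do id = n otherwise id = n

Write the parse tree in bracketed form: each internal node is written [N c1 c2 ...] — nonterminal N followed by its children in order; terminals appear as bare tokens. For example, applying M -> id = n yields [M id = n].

[S [M when cond do [M id = n] otherwise [M id = n]]]

S
M
when cond do M otherwise M
when cond do id = n otherwise M
when cond do id = n otherwise id = n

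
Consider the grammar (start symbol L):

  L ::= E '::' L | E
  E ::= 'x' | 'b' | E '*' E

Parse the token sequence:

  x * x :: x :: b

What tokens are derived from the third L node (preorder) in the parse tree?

b

[L [E [E x] * [E x]] :: [L [E x] :: [L [E b]]]]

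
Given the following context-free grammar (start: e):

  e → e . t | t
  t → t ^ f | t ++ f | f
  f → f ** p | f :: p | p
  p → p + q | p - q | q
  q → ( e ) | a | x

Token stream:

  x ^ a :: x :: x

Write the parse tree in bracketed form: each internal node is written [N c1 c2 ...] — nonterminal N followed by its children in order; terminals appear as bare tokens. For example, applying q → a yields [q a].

e
t
t ^ f
f ^ f
p ^ f
q ^ f
x ^ f
x ^ f :: p
x ^ f :: p :: p
x ^ p :: p :: p
x ^ q :: p :: p
x ^ a :: p :: p
x ^ a :: q :: p
x ^ a :: x :: p
x ^ a :: x :: q
x ^ a :: x :: x

[e [t [t [f [p [q x]]]] ^ [f [f [f [p [q a]]] :: [p [q x]]] :: [p [q x]]]]]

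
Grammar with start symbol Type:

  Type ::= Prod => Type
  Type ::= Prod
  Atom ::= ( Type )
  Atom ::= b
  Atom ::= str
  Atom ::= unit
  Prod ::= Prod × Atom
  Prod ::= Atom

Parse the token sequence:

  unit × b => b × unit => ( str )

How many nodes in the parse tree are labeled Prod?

6

[Type [Prod [Prod [Atom unit]] × [Atom b]] => [Type [Prod [Prod [Atom b]] × [Atom unit]] => [Type [Prod [Atom ( [Type [Prod [Atom str]]] )]]]]]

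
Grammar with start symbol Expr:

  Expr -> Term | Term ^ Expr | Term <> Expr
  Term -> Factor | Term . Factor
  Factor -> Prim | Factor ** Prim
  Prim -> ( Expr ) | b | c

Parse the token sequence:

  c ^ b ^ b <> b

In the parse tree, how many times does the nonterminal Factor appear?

[Expr [Term [Factor [Prim c]]] ^ [Expr [Term [Factor [Prim b]]] ^ [Expr [Term [Factor [Prim b]]] <> [Expr [Term [Factor [Prim b]]]]]]]

4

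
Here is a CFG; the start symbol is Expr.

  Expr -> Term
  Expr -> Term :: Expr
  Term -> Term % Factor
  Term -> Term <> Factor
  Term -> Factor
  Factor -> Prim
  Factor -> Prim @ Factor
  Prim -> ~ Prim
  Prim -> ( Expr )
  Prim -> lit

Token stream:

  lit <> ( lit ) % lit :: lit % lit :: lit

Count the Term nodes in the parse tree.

7

[Expr [Term [Term [Term [Factor [Prim lit]]] <> [Factor [Prim ( [Expr [Term [Factor [Prim lit]]]] )]]] % [Factor [Prim lit]]] :: [Expr [Term [Term [Factor [Prim lit]]] % [Factor [Prim lit]]] :: [Expr [Term [Factor [Prim lit]]]]]]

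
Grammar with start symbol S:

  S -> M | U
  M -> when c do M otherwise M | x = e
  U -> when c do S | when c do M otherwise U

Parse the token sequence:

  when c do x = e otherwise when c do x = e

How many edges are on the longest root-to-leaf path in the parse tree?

[S [U when c do [M x = e] otherwise [U when c do [S [M x = e]]]]]

5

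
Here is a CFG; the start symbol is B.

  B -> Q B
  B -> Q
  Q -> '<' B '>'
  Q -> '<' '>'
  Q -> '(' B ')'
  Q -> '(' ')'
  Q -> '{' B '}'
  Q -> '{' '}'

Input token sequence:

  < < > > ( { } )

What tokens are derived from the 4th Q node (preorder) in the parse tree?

[B [Q < [B [Q < >]] >] [B [Q ( [B [Q { }]] )]]]

{ }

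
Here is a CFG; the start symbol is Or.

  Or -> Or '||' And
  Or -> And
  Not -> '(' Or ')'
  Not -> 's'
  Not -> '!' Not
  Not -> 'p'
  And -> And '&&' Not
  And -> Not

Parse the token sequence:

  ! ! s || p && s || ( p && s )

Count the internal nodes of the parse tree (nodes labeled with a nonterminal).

[Or [Or [Or [And [Not ! [Not ! [Not s]]]]] || [And [And [Not p]] && [Not s]]] || [And [Not ( [Or [And [And [Not p]] && [Not s]]] )]]]

18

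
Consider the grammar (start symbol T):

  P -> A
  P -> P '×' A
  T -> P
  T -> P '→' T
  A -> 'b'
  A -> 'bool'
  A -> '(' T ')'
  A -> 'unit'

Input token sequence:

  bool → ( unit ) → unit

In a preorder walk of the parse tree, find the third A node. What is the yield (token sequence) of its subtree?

[T [P [A bool]] → [T [P [A ( [T [P [A unit]]] )]] → [T [P [A unit]]]]]

unit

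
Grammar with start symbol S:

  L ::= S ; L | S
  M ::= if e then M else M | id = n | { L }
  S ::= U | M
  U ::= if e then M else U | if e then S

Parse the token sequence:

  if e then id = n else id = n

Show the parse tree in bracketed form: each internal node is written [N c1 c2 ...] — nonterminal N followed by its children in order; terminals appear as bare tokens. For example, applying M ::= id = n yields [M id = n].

[S [M if e then [M id = n] else [M id = n]]]

S
M
if e then M else M
if e then id = n else M
if e then id = n else id = n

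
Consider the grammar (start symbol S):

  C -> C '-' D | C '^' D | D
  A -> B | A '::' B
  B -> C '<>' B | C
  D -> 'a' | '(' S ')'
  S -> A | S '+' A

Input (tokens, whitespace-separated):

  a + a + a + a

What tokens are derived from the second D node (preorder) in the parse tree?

[S [S [S [S [A [B [C [D a]]]]] + [A [B [C [D a]]]]] + [A [B [C [D a]]]]] + [A [B [C [D a]]]]]

a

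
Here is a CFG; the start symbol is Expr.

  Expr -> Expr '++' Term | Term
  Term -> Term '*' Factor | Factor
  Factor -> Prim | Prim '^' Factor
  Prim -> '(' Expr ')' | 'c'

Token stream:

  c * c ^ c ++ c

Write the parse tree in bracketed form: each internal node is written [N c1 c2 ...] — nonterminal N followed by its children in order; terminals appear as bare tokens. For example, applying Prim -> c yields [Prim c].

Expr
Expr ++ Term
Term ++ Term
Term * Factor ++ Term
Factor * Factor ++ Term
Prim * Factor ++ Term
c * Factor ++ Term
c * Prim ^ Factor ++ Term
c * c ^ Factor ++ Term
c * c ^ Prim ++ Term
c * c ^ c ++ Term
c * c ^ c ++ Factor
c * c ^ c ++ Prim
c * c ^ c ++ c

[Expr [Expr [Term [Term [Factor [Prim c]]] * [Factor [Prim c] ^ [Factor [Prim c]]]]] ++ [Term [Factor [Prim c]]]]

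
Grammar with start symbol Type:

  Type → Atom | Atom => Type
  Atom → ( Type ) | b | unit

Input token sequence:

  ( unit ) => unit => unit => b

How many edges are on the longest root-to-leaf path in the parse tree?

[Type [Atom ( [Type [Atom unit]] )] => [Type [Atom unit] => [Type [Atom unit] => [Type [Atom b]]]]]

5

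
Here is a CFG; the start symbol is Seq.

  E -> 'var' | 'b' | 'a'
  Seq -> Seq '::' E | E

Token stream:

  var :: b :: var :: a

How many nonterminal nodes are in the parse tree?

[Seq [Seq [Seq [Seq [E var]] :: [E b]] :: [E var]] :: [E a]]

8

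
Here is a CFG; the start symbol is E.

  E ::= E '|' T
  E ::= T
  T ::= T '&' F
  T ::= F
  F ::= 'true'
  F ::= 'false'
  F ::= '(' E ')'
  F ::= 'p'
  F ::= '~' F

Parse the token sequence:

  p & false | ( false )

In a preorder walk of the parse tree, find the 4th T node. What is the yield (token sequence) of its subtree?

[E [E [T [T [F p]] & [F false]]] | [T [F ( [E [T [F false]]] )]]]

false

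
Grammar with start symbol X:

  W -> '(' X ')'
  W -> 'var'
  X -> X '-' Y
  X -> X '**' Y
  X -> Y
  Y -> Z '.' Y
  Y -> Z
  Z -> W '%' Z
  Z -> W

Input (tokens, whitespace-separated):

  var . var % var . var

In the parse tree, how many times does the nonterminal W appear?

4

[X [Y [Z [W var]] . [Y [Z [W var] % [Z [W var]]] . [Y [Z [W var]]]]]]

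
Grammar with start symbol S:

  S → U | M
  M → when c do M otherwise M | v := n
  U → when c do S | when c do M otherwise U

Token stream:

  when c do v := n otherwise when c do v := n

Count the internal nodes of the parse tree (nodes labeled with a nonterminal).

6

[S [U when c do [M v := n] otherwise [U when c do [S [M v := n]]]]]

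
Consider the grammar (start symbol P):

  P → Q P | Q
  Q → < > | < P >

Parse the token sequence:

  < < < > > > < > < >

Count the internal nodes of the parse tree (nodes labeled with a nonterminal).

10

[P [Q < [P [Q < [P [Q < >]] >]] >] [P [Q < >] [P [Q < >]]]]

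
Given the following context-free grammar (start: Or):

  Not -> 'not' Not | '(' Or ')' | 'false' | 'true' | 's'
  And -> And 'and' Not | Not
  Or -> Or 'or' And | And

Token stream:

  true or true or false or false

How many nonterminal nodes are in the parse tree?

12

[Or [Or [Or [Or [And [Not true]]] or [And [Not true]]] or [And [Not false]]] or [And [Not false]]]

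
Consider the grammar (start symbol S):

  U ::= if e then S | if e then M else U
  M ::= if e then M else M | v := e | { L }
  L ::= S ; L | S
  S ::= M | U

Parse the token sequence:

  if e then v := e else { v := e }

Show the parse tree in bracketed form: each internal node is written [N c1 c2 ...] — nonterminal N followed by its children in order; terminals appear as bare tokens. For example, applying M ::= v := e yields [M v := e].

[S [M if e then [M v := e] else [M { [L [S [M v := e]]] }]]]

S
M
if e then M else M
if e then v := e else M
if e then v := e else { L }
if e then v := e else { S }
if e then v := e else { M }
if e then v := e else { v := e }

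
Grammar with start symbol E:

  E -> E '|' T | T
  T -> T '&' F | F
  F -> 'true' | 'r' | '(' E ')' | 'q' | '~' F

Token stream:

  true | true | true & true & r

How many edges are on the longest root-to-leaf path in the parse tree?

5

[E [E [E [T [F true]]] | [T [F true]]] | [T [T [T [F true]] & [F true]] & [F r]]]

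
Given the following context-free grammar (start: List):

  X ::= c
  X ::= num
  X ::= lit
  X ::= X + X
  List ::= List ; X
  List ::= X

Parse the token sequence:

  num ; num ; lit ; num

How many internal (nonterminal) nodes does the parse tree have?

8

[List [List [List [List [X num]] ; [X num]] ; [X lit]] ; [X num]]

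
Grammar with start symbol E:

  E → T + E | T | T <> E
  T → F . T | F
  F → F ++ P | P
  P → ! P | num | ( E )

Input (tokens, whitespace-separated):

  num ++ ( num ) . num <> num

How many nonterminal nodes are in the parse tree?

17

[E [T [F [F [P num]] ++ [P ( [E [T [F [P num]]]] )]] . [T [F [P num]]]] <> [E [T [F [P num]]]]]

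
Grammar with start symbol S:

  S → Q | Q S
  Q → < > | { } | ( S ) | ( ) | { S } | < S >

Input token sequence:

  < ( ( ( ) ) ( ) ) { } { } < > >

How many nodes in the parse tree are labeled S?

[S [Q < [S [Q ( [S [Q ( [S [Q ( )]] )] [S [Q ( )]]] )] [S [Q { }] [S [Q { }] [S [Q < >]]]]] >]]

8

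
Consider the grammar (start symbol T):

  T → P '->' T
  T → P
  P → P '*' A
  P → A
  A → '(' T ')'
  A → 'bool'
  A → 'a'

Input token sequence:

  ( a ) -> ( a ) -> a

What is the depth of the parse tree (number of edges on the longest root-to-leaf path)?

[T [P [A ( [T [P [A a]]] )]] -> [T [P [A ( [T [P [A a]]] )]] -> [T [P [A a]]]]]

7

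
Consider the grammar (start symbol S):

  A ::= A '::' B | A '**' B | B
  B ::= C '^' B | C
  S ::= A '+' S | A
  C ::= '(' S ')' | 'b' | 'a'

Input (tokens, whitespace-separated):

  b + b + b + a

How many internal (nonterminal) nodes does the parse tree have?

[S [A [B [C b]]] + [S [A [B [C b]]] + [S [A [B [C b]]] + [S [A [B [C a]]]]]]]

16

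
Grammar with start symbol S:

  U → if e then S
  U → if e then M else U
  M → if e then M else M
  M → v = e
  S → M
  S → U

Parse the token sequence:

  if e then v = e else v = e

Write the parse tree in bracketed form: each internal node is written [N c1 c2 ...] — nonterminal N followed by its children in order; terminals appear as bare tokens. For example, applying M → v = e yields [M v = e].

S
M
if e then M else M
if e then v = e else M
if e then v = e else v = e

[S [M if e then [M v = e] else [M v = e]]]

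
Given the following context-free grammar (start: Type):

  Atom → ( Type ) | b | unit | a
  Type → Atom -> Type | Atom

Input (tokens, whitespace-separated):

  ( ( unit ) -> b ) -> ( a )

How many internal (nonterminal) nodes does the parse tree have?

[Type [Atom ( [Type [Atom ( [Type [Atom unit]] )] -> [Type [Atom b]]] )] -> [Type [Atom ( [Type [Atom a]] )]]]

12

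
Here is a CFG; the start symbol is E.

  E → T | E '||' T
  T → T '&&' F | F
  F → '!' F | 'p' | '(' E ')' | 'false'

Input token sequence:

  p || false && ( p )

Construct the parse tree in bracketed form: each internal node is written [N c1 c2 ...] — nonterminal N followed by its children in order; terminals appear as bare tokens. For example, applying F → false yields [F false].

E
E || T
T || T
F || T
p || T
p || T && F
p || F && F
p || false && F
p || false && ( E )
p || false && ( T )
p || false && ( F )
p || false && ( p )

[E [E [T [F p]]] || [T [T [F false]] && [F ( [E [T [F p]]] )]]]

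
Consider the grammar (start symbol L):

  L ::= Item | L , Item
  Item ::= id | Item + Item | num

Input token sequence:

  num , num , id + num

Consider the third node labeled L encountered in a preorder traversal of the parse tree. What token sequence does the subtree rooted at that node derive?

num

[L [L [L [Item num]] , [Item num]] , [Item [Item id] + [Item num]]]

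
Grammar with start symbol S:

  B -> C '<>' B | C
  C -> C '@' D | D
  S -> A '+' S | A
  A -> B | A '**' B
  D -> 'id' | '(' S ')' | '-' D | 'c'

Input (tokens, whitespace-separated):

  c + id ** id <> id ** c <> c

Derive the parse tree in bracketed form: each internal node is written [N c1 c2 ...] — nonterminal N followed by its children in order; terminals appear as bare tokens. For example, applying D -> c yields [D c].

[S [A [B [C [D c]]]] + [S [A [A [A [B [C [D id]]]] ** [B [C [D id]] <> [B [C [D id]]]]] ** [B [C [D c]] <> [B [C [D c]]]]]]]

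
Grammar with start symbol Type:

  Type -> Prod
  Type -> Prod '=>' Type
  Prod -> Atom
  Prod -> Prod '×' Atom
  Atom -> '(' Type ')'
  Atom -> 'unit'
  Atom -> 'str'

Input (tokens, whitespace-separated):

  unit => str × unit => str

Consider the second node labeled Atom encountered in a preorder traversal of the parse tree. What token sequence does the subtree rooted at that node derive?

str

[Type [Prod [Atom unit]] => [Type [Prod [Prod [Atom str]] × [Atom unit]] => [Type [Prod [Atom str]]]]]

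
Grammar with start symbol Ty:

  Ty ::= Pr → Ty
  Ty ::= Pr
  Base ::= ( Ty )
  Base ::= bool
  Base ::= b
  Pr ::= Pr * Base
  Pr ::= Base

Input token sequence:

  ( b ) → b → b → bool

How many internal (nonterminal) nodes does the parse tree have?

[Ty [Pr [Base ( [Ty [Pr [Base b]]] )]] → [Ty [Pr [Base b]] → [Ty [Pr [Base b]] → [Ty [Pr [Base bool]]]]]]

15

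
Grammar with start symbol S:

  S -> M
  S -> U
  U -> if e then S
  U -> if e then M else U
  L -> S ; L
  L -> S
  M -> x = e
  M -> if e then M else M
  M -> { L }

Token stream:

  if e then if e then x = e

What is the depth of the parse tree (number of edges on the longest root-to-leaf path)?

6

[S [U if e then [S [U if e then [S [M x = e]]]]]]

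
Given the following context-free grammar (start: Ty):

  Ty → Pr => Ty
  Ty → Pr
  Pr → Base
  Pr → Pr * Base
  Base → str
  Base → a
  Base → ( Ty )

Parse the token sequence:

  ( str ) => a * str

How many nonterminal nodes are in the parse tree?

11

[Ty [Pr [Base ( [Ty [Pr [Base str]]] )]] => [Ty [Pr [Pr [Base a]] * [Base str]]]]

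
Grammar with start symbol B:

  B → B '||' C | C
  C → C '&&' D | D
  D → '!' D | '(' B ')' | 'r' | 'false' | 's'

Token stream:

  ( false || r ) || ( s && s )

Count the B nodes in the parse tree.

[B [B [C [D ( [B [B [C [D false]]] || [C [D r]]] )]]] || [C [D ( [B [C [C [D s]] && [D s]]] )]]]

5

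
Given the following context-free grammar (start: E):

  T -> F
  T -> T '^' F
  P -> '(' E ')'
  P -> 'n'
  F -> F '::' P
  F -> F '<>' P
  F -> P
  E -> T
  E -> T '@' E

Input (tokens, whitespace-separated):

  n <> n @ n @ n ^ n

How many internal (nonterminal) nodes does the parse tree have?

[E [T [F [F [P n]] <> [P n]]] @ [E [T [F [P n]]] @ [E [T [T [F [P n]]] ^ [F [P n]]]]]]

17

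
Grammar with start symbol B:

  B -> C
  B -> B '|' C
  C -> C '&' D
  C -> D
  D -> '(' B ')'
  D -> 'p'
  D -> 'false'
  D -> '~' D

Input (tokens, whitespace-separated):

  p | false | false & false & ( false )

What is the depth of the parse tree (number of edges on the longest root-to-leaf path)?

[B [B [B [C [D p]]] | [C [D false]]] | [C [C [C [D false]] & [D false]] & [D ( [B [C [D false]]] )]]]

6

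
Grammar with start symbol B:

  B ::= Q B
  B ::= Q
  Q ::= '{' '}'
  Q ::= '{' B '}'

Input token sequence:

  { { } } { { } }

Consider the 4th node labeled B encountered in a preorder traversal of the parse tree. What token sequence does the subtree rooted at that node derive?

{ }

[B [Q { [B [Q { }]] }] [B [Q { [B [Q { }]] }]]]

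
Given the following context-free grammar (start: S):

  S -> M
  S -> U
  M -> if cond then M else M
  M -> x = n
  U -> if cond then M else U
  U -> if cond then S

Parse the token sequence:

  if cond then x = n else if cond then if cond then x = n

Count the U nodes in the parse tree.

3

[S [U if cond then [M x = n] else [U if cond then [S [U if cond then [S [M x = n]]]]]]]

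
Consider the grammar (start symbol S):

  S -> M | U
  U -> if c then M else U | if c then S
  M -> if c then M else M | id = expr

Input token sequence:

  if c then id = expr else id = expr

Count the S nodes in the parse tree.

[S [M if c then [M id = expr] else [M id = expr]]]

1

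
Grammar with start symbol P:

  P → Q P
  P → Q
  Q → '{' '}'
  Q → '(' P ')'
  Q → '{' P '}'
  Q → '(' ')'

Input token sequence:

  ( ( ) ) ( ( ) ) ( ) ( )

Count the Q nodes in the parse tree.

6

[P [Q ( [P [Q ( )]] )] [P [Q ( [P [Q ( )]] )] [P [Q ( )] [P [Q ( )]]]]]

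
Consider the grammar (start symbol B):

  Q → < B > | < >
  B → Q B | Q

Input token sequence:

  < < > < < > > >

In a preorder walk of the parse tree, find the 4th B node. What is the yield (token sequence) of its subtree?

< >

[B [Q < [B [Q < >] [B [Q < [B [Q < >]] >]]] >]]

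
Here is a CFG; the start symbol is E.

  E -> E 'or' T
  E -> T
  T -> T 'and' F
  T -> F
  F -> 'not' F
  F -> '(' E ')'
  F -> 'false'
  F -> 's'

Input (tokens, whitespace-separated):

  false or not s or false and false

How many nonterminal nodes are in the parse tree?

[E [E [E [T [F false]]] or [T [F not [F s]]]] or [T [T [F false]] and [F false]]]

12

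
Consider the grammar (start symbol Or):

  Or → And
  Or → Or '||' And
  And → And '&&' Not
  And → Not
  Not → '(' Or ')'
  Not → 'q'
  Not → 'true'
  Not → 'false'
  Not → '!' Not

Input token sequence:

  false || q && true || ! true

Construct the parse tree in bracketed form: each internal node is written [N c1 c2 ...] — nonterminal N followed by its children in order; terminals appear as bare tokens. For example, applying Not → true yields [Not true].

Or
Or || And
Or || And || And
And || And || And
Not || And || And
false || And || And
false || And && Not || And
false || Not && Not || And
false || q && Not || And
false || q && true || And
false || q && true || Not
false || q && true || ! Not
false || q && true || ! true

[Or [Or [Or [And [Not false]]] || [And [And [Not q]] && [Not true]]] || [And [Not ! [Not true]]]]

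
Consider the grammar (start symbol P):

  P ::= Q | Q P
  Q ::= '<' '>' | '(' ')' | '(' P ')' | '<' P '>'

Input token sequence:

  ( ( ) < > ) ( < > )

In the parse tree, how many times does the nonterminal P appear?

[P [Q ( [P [Q ( )] [P [Q < >]]] )] [P [Q ( [P [Q < >]] )]]]

5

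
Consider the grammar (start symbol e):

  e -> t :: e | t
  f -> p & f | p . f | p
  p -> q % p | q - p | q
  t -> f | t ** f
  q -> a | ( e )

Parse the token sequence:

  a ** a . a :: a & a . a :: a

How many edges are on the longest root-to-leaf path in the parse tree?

8

[e [t [t [f [p [q a]]]] ** [f [p [q a]] . [f [p [q a]]]]] :: [e [t [f [p [q a]] & [f [p [q a]] . [f [p [q a]]]]]] :: [e [t [f [p [q a]]]]]]]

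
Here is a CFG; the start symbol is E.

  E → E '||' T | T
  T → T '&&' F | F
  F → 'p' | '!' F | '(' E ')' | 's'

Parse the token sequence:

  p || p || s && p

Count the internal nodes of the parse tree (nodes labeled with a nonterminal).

[E [E [E [T [F p]]] || [T [F p]]] || [T [T [F s]] && [F p]]]

11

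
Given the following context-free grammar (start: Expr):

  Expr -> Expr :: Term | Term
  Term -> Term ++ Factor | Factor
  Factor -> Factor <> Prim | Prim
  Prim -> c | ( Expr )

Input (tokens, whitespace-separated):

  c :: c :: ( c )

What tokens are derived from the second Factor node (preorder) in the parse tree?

c

[Expr [Expr [Expr [Term [Factor [Prim c]]]] :: [Term [Factor [Prim c]]]] :: [Term [Factor [Prim ( [Expr [Term [Factor [Prim c]]]] )]]]]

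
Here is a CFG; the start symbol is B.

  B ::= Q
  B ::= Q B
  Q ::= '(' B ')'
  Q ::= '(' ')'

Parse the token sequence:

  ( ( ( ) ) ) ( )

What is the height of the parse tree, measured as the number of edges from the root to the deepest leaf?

6

[B [Q ( [B [Q ( [B [Q ( )]] )]] )] [B [Q ( )]]]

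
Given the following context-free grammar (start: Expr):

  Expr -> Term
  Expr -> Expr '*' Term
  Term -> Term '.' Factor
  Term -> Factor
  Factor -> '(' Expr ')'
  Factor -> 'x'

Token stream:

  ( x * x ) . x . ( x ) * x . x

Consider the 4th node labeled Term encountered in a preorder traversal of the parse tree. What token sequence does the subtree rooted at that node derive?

x

[Expr [Expr [Term [Term [Term [Factor ( [Expr [Expr [Term [Factor x]]] * [Term [Factor x]]] )]] . [Factor x]] . [Factor ( [Expr [Term [Factor x]]] )]]] * [Term [Term [Factor x]] . [Factor x]]]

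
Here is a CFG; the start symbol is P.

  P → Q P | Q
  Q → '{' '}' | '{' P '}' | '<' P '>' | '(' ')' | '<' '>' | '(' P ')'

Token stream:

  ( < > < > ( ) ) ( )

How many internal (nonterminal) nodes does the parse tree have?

10

[P [Q ( [P [Q < >] [P [Q < >] [P [Q ( )]]]] )] [P [Q ( )]]]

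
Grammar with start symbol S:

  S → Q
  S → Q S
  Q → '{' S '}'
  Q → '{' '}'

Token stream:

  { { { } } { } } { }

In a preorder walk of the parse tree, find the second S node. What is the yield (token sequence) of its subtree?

{ { } } { }

[S [Q { [S [Q { [S [Q { }]] }] [S [Q { }]]] }] [S [Q { }]]]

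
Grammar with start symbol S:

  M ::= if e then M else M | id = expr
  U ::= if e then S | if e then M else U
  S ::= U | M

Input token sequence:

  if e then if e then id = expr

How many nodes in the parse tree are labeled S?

3

[S [U if e then [S [U if e then [S [M id = expr]]]]]]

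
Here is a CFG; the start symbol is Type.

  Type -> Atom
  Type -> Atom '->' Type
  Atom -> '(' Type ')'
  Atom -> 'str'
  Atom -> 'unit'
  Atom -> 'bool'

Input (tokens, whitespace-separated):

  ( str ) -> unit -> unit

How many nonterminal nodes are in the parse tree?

[Type [Atom ( [Type [Atom str]] )] -> [Type [Atom unit] -> [Type [Atom unit]]]]

8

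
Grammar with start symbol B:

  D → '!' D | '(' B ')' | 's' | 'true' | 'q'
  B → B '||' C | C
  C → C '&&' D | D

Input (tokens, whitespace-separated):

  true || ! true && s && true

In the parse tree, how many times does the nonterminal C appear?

4

[B [B [C [D true]]] || [C [C [C [D ! [D true]]] && [D s]] && [D true]]]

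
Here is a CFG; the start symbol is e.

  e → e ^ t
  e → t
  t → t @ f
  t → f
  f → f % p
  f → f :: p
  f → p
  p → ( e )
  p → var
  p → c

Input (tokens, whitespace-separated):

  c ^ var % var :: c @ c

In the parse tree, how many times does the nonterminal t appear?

3

[e [e [t [f [p c]]]] ^ [t [t [f [f [f [p var]] % [p var]] :: [p c]]] @ [f [p c]]]]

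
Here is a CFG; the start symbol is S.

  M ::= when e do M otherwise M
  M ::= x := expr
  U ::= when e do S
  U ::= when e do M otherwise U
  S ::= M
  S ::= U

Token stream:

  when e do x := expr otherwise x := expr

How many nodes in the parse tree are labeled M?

[S [M when e do [M x := expr] otherwise [M x := expr]]]

3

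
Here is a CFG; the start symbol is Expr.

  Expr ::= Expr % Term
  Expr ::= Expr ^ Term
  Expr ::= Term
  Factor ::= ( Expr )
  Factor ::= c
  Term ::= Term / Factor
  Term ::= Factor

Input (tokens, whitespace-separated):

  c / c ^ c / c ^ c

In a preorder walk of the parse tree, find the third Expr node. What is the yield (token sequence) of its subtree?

c / c

[Expr [Expr [Expr [Term [Term [Factor c]] / [Factor c]]] ^ [Term [Term [Factor c]] / [Factor c]]] ^ [Term [Factor c]]]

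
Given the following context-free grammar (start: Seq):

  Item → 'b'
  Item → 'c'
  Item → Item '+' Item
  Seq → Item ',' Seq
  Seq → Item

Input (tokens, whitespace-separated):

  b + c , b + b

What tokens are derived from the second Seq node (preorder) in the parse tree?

[Seq [Item [Item b] + [Item c]] , [Seq [Item [Item b] + [Item b]]]]

b + b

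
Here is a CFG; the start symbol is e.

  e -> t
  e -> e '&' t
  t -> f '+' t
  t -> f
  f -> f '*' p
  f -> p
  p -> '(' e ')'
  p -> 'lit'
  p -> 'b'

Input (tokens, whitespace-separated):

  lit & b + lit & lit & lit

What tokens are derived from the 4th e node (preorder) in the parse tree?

[e [e [e [e [t [f [p lit]]]] & [t [f [p b]] + [t [f [p lit]]]]] & [t [f [p lit]]]] & [t [f [p lit]]]]

lit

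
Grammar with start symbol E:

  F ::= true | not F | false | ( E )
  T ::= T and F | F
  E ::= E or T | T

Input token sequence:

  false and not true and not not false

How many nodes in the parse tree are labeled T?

3

[E [T [T [T [F false]] and [F not [F true]]] and [F not [F not [F false]]]]]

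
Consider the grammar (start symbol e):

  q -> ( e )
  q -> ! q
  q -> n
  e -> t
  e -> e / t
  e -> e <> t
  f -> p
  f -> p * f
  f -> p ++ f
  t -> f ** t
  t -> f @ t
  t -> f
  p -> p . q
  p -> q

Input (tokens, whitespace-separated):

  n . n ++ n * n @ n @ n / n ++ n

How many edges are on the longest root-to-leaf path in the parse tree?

8

[e [e [t [f [p [p [q n]] . [q n]] ++ [f [p [q n]] * [f [p [q n]]]]] @ [t [f [p [q n]]] @ [t [f [p [q n]]]]]]] / [t [f [p [q n]] ++ [f [p [q n]]]]]]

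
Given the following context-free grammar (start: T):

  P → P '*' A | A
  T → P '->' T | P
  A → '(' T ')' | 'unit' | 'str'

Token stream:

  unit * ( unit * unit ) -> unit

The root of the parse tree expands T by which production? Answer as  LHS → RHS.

[T [P [P [A unit]] * [A ( [T [P [P [A unit]] * [A unit]]] )]] -> [T [P [A unit]]]]

T → P '->' T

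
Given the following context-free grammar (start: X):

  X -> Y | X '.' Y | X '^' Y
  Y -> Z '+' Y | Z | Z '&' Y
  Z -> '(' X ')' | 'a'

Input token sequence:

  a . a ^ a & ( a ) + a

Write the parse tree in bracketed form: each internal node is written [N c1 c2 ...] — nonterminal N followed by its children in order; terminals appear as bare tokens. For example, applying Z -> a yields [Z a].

X
X ^ Y
X . Y ^ Y
Y . Y ^ Y
Z . Y ^ Y
a . Y ^ Y
a . Z ^ Y
a . a ^ Y
a . a ^ Z & Y
a . a ^ a & Y
a . a ^ a & Z + Y
a . a ^ a & ( X ) + Y
a . a ^ a & ( Y ) + Y
a . a ^ a & ( Z ) + Y
a . a ^ a & ( a ) + Y
a . a ^ a & ( a ) + Z
a . a ^ a & ( a ) + a

[X [X [X [Y [Z a]]] . [Y [Z a]]] ^ [Y [Z a] & [Y [Z ( [X [Y [Z a]]] )] + [Y [Z a]]]]]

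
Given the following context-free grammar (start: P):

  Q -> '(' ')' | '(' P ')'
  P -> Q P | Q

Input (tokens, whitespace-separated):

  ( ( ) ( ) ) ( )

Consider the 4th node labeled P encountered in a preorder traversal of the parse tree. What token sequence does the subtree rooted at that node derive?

[P [Q ( [P [Q ( )] [P [Q ( )]]] )] [P [Q ( )]]]

( )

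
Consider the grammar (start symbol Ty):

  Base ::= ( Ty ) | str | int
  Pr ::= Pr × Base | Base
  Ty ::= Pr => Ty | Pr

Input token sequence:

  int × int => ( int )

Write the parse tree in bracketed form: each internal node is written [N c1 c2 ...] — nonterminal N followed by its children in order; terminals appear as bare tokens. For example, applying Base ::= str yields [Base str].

Ty
Pr => Ty
Pr × Base => Ty
Base × Base => Ty
int × Base => Ty
int × int => Ty
int × int => Pr
int × int => Base
int × int => ( Ty )
int × int => ( Pr )
int × int => ( Base )
int × int => ( int )

[Ty [Pr [Pr [Base int]] × [Base int]] => [Ty [Pr [Base ( [Ty [Pr [Base int]]] )]]]]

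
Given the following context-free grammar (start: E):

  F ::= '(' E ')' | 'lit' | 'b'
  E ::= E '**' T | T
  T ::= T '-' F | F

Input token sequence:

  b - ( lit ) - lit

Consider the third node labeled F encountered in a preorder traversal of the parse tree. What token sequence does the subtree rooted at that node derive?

[E [T [T [T [F b]] - [F ( [E [T [F lit]]] )]] - [F lit]]]

lit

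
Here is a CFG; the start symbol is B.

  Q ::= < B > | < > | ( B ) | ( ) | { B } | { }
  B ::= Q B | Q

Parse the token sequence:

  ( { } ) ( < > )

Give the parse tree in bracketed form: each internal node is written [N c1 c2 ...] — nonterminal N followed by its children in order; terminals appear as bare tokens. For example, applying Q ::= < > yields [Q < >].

[B [Q ( [B [Q { }]] )] [B [Q ( [B [Q < >]] )]]]

B
Q B
( B ) B
( Q ) B
( { } ) B
( { } ) Q
( { } ) ( B )
( { } ) ( Q )
( { } ) ( < > )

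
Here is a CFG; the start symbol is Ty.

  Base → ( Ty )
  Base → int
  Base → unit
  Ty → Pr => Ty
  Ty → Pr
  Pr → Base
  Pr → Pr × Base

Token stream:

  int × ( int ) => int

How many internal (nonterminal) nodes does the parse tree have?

11

[Ty [Pr [Pr [Base int]] × [Base ( [Ty [Pr [Base int]]] )]] => [Ty [Pr [Base int]]]]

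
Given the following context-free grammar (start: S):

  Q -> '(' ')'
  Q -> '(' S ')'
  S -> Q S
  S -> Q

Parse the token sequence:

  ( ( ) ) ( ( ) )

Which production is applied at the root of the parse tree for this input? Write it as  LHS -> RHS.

S -> Q S

[S [Q ( [S [Q ( )]] )] [S [Q ( [S [Q ( )]] )]]]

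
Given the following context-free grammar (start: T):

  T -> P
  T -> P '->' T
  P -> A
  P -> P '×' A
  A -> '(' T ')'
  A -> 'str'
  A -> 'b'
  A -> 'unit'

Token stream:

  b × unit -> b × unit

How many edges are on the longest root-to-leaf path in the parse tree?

5

[T [P [P [A b]] × [A unit]] -> [T [P [P [A b]] × [A unit]]]]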